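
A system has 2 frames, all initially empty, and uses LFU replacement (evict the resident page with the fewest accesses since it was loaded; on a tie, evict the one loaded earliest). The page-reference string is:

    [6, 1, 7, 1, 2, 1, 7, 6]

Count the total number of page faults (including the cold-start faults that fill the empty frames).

6

6: fault, frames (6)
1: fault, frames (6 1)
7: fault, evict 6, frames (1 7)
1: hit
2: fault, evict 7, frames (1 2)
1: hit
7: fault, evict 2, frames (1 7)
6: fault, evict 7, frames (1 6)
Page faults: 6.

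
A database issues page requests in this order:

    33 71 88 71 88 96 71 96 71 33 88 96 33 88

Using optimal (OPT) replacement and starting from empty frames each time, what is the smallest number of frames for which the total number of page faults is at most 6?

3

f=1: 14 faults
f=2: 7 faults
f=3: 5 faults
f=4: 4 faults
Smallest f with faults ≤ 6 is 3.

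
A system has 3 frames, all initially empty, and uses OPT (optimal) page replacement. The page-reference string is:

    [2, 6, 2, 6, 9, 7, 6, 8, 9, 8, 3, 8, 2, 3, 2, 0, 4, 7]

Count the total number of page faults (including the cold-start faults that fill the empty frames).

2: fault, frames (2)
6: fault, frames (2 6)
2: hit
6: hit
9: fault, frames (2 6 9)
7: fault, evict 2, frames (6 9 7)
6: hit
8: fault, evict 6, frames (9 7 8)
9: hit
8: hit
3: fault, evict 9, frames (7 8 3)
8: hit
2: fault, evict 8, frames (7 3 2)
3: hit
2: hit
0: fault, evict 2, frames (7 3 0)
4: fault, evict 0, frames (7 3 4)
7: hit
Page faults: 9.

9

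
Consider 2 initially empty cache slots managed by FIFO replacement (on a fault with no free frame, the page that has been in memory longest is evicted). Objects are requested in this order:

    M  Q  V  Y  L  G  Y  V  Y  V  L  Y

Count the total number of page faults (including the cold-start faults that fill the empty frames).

M → fault, frames [M]
Q → fault, frames [M, Q]
V → fault, evict M, frames [Q, V]
Y → fault, evict Q, frames [V, Y]
L → fault, evict V, frames [Y, L]
G → fault, evict Y, frames [L, G]
Y → fault, evict L, frames [G, Y]
V → fault, evict G, frames [Y, V]
Y → hit
V → hit
L → fault, evict Y, frames [V, L]
Y → fault, evict V, frames [L, Y]
Page faults: 10.

10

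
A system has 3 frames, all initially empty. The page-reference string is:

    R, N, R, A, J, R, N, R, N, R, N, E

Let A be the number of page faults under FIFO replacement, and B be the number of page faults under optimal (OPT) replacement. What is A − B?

2

Under FIFO: F F . F F F F . . . . F → 7 faults.
Under OPT: F F . F F . . . . . . F → 5 faults.
A − B = 7 − 5 = 2.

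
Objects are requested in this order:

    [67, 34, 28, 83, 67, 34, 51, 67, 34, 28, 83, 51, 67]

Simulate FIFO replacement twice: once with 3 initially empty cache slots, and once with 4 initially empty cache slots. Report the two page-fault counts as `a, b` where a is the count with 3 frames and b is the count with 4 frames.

3 frames: F F F F F F F . . F F . F → 10 faults.
4 frames: F F F F . . F F F F F F F → 11 faults.
11 > 10: adding a frame increased faults — Belady's anomaly.

10, 11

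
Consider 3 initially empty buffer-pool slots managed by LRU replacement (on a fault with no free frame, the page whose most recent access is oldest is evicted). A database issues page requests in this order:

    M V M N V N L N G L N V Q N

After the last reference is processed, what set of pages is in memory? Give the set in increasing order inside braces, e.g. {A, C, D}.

{N, Q, V}

M -> miss, frames [M]
V -> miss, frames [M, V]
M -> hit
N -> miss, frames [V, M, N]
V -> hit
N -> hit
L -> miss, evict M, frames [V, N, L]
N -> hit
G -> miss, evict V, frames [L, N, G]
L -> hit
N -> hit
V -> miss, evict G, frames [L, N, V]
Q -> miss, evict L, frames [N, V, Q]
N -> hit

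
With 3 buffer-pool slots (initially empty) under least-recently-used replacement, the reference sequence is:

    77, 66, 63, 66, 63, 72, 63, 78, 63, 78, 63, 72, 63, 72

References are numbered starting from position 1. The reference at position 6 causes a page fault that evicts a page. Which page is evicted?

77

pos 1: 77 -> fault, frames (77)
pos 2: 66 -> fault, frames (77 66)
pos 3: 63 -> fault, frames (77 66 63)
pos 4: 66 -> hit
pos 5: 63 -> hit
pos 6: 72 -> fault, evict 77, frames (66 63 72)
At position 6, page 77 is evicted.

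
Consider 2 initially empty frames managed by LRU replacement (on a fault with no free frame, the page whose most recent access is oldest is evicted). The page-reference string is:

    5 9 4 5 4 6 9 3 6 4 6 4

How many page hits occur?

3

5 -> miss, frames [5]
9 -> miss, frames [5, 9]
4 -> miss, evict 5, frames [9, 4]
5 -> miss, evict 9, frames [4, 5]
4 -> hit
6 -> miss, evict 5, frames [4, 6]
9 -> miss, evict 4, frames [6, 9]
3 -> miss, evict 6, frames [9, 3]
6 -> miss, evict 9, frames [3, 6]
4 -> miss, evict 3, frames [6, 4]
6 -> hit
4 -> hit
Hits: 3.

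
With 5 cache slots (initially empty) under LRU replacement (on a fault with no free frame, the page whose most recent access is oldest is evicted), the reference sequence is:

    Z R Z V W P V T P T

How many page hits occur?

4

Z: fault, frames [Z]
R: fault, frames [Z, R]
Z: hit
V: fault, frames [R, Z, V]
W: fault, frames [R, Z, V, W]
P: fault, frames [R, Z, V, W, P]
V: hit
T: fault, evict R, frames [Z, W, P, V, T]
P: hit
T: hit
Hits: 4.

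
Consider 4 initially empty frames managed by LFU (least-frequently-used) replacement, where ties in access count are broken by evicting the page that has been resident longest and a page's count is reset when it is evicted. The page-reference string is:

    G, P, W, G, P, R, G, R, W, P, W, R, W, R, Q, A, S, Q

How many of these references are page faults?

G → miss, frames {G}
P → miss, frames {G,P}
W → miss, frames {G,P,W}
G → hit
P → hit
R → miss, frames {G,P,W,R}
G → hit
R → hit
W → hit
P → hit
W → hit
R → hit
W → hit
R → hit
Q → miss, evict G, frames {P,W,R,Q}
A → miss, evict Q, frames {P,W,R,A}
S → miss, evict A, frames {P,W,R,S}
Q → miss, evict S, frames {P,W,R,Q}
Page faults: 8.

8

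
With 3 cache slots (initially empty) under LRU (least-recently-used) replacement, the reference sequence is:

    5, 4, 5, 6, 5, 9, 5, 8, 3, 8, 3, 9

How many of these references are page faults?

5 -> fault, frames (5)
4 -> fault, frames (5 4)
5 -> hit
6 -> fault, frames (4 5 6)
5 -> hit
9 -> fault, evict 4, frames (6 5 9)
5 -> hit
8 -> fault, evict 6, frames (9 5 8)
3 -> fault, evict 9, frames (5 8 3)
8 -> hit
3 -> hit
9 -> fault, evict 5, frames (8 3 9)
Page faults: 7.

7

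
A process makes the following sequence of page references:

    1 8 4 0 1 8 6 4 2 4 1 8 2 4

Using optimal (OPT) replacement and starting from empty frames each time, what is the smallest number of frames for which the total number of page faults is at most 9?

3

f=1: 14 faults
f=2: 11 faults
f=3: 8 faults
f=4: 6 faults
f=5: 6 faults
f=6: 6 faults
Smallest f with faults ≤ 9 is 3.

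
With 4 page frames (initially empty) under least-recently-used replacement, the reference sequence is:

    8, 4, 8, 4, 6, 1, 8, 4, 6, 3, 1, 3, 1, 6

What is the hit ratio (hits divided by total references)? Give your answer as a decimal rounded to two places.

0.57

8 -> fault, frames {8}
4 -> fault, frames {8,4}
8 -> hit
4 -> hit
6 -> fault, frames {8,4,6}
1 -> fault, frames {8,4,6,1}
8 -> hit
4 -> hit
6 -> hit
3 -> fault, evict 1, frames {8,4,6,3}
1 -> fault, evict 8, frames {4,6,3,1}
3 -> hit
1 -> hit
6 -> hit
Hits: 8 of 14 references → 8/14 = 0.5714.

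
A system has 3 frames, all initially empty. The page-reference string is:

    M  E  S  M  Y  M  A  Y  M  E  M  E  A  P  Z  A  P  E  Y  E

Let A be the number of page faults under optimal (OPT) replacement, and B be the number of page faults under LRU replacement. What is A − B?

Under OPT: F F F . F . F . . F . . . F F . . F F . → 10 faults.
Under LRU: F F F . F . F . . F . . F F F . . F F . → 11 faults.
A − B = 10 − 11 = -1.

-1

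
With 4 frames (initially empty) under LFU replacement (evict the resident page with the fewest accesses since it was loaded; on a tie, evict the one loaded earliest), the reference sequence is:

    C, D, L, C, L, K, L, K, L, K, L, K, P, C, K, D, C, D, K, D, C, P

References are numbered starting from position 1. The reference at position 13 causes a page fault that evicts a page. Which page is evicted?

D

pos 1: C → fault, frames [C]
pos 2: D → fault, frames [C, D]
pos 3: L → fault, frames [C, D, L]
pos 4: C → hit
pos 5: L → hit
pos 6: K → fault, frames [C, D, L, K]
pos 7: L → hit
pos 8: K → hit
pos 9: L → hit
pos 10: K → hit
pos 11: L → hit
pos 12: K → hit
pos 13: P → fault, evict D, frames [C, L, K, P]
At position 13, page D is evicted.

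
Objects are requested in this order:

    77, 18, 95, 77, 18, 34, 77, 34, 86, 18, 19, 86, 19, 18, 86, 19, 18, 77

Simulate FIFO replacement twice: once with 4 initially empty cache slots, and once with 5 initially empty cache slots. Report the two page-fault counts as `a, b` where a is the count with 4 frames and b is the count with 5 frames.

8, 7

4 frames: F F F . . F . . F . F . . F . . . F → 8 faults.
5 frames: F F F . . F . . F . F . . . . . . F → 7 faults.
7 < 8: adding a frame reduced faults, as is typical.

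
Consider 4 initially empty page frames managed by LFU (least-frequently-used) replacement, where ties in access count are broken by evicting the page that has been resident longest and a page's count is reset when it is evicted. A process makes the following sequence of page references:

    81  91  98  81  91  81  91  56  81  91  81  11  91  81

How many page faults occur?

81 → fault, frames [81]
91 → fault, frames [81, 91]
98 → fault, frames [81, 91, 98]
81 → hit
91 → hit
81 → hit
91 → hit
56 → fault, frames [81, 91, 98, 56]
81 → hit
91 → hit
81 → hit
11 → fault, evict 98, frames [81, 91, 56, 11]
91 → hit
81 → hit
Page faults: 5.

5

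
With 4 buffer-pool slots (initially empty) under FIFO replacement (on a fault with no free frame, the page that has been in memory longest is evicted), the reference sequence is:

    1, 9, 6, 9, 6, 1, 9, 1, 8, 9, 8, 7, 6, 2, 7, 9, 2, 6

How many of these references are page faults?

1: fault, frames [1]
9: fault, frames [1, 9]
6: fault, frames [1, 9, 6]
9: hit
6: hit
1: hit
9: hit
1: hit
8: fault, frames [1, 9, 6, 8]
9: hit
8: hit
7: fault, evict 1, frames [9, 6, 8, 7]
6: hit
2: fault, evict 9, frames [6, 8, 7, 2]
7: hit
9: fault, evict 6, frames [8, 7, 2, 9]
2: hit
6: fault, evict 8, frames [7, 2, 9, 6]
Page faults: 8.

8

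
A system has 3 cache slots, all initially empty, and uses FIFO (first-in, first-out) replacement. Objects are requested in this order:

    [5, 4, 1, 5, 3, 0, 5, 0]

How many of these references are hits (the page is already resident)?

2

5: fault, frames [5]
4: fault, frames [5, 4]
1: fault, frames [5, 4, 1]
5: hit
3: fault, evict 5, frames [4, 1, 3]
0: fault, evict 4, frames [1, 3, 0]
5: fault, evict 1, frames [3, 0, 5]
0: hit
Hits: 2.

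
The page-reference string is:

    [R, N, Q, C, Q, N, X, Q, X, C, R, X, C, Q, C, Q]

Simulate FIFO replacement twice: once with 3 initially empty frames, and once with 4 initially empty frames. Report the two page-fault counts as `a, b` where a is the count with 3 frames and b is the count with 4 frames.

3 frames: F F F F . . F . . . F . . F F . → 8 faults.
4 frames: F F F F . . F . . . F . . . . . → 6 faults.
6 < 8: adding a frame reduced faults, as is typical.

8, 6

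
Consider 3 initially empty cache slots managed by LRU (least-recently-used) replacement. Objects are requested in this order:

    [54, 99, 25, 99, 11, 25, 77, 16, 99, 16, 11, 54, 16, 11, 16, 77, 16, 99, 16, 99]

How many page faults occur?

54: miss, frames (54)
99: miss, frames (54 99)
25: miss, frames (54 99 25)
99: hit
11: miss, evict 54, frames (25 99 11)
25: hit
77: miss, evict 99, frames (11 25 77)
16: miss, evict 11, frames (25 77 16)
99: miss, evict 25, frames (77 16 99)
16: hit
11: miss, evict 77, frames (99 16 11)
54: miss, evict 99, frames (16 11 54)
16: hit
11: hit
16: hit
77: miss, evict 54, frames (11 16 77)
16: hit
99: miss, evict 11, frames (77 16 99)
16: hit
99: hit
Page faults: 11.

11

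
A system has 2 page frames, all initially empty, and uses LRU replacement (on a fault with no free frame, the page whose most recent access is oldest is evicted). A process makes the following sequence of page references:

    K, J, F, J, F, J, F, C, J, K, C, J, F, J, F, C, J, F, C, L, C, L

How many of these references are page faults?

K -> miss, frames {K}
J -> miss, frames {K,J}
F -> miss, evict K, frames {J,F}
J -> hit
F -> hit
J -> hit
F -> hit
C -> miss, evict J, frames {F,C}
J -> miss, evict F, frames {C,J}
K -> miss, evict C, frames {J,K}
C -> miss, evict J, frames {K,C}
J -> miss, evict K, frames {C,J}
F -> miss, evict C, frames {J,F}
J -> hit
F -> hit
C -> miss, evict J, frames {F,C}
J -> miss, evict F, frames {C,J}
F -> miss, evict C, frames {J,F}
C -> miss, evict J, frames {F,C}
L -> miss, evict F, frames {C,L}
C -> hit
L -> hit
Page faults: 14.

14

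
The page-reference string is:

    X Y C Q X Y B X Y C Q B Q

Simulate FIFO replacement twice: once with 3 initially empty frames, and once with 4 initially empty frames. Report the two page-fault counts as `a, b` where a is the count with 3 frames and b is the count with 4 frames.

3 frames: F F F F F F F . . F F . . → 9 faults.
4 frames: F F F F . . F F F F F F . → 10 faults.
10 > 9: adding a frame increased faults — Belady's anomaly.

9, 10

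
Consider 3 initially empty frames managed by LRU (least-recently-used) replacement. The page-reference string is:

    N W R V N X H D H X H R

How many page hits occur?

N → miss, frames {N}
W → miss, frames {N,W}
R → miss, frames {N,W,R}
V → miss, evict N, frames {W,R,V}
N → miss, evict W, frames {R,V,N}
X → miss, evict R, frames {V,N,X}
H → miss, evict V, frames {N,X,H}
D → miss, evict N, frames {X,H,D}
H → hit
X → hit
H → hit
R → miss, evict D, frames {X,H,R}
Hits: 3.

3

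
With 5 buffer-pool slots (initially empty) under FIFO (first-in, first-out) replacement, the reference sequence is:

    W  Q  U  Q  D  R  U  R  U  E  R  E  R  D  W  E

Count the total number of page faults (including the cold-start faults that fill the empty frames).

W -> fault, frames {W}
Q -> fault, frames {W,Q}
U -> fault, frames {W,Q,U}
Q -> hit
D -> fault, frames {W,Q,U,D}
R -> fault, frames {W,Q,U,D,R}
U -> hit
R -> hit
U -> hit
E -> fault, evict W, frames {Q,U,D,R,E}
R -> hit
E -> hit
R -> hit
D -> hit
W -> fault, evict Q, frames {U,D,R,E,W}
E -> hit
Page faults: 7.

7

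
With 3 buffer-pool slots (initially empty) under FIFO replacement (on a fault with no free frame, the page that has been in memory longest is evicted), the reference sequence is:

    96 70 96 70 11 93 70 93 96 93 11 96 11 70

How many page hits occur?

96: miss, frames [96]
70: miss, frames [96, 70]
96: hit
70: hit
11: miss, frames [96, 70, 11]
93: miss, evict 96, frames [70, 11, 93]
70: hit
93: hit
96: miss, evict 70, frames [11, 93, 96]
93: hit
11: hit
96: hit
11: hit
70: miss, evict 11, frames [93, 96, 70]
Hits: 8.

8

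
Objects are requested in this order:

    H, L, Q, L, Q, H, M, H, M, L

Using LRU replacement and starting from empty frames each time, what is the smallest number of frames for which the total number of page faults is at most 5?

f=1: 10 faults
f=2: 6 faults
f=3: 5 faults
f=4: 4 faults
Smallest f with faults ≤ 5 is 3.

3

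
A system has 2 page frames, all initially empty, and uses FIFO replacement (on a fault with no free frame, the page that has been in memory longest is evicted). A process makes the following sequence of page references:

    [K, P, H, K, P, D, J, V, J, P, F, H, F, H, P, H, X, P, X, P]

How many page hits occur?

K → miss, frames (K)
P → miss, frames (K P)
H → miss, evict K, frames (P H)
K → miss, evict P, frames (H K)
P → miss, evict H, frames (K P)
D → miss, evict K, frames (P D)
J → miss, evict P, frames (D J)
V → miss, evict D, frames (J V)
J → hit
P → miss, evict J, frames (V P)
F → miss, evict V, frames (P F)
H → miss, evict P, frames (F H)
F → hit
H → hit
P → miss, evict F, frames (H P)
H → hit
X → miss, evict H, frames (P X)
P → hit
X → hit
P → hit
Hits: 7.

7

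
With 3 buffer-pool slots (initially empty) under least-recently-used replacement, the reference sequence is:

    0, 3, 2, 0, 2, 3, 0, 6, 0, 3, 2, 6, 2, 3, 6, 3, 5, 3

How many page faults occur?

0 → miss, frames (0)
3 → miss, frames (0 3)
2 → miss, frames (0 3 2)
0 → hit
2 → hit
3 → hit
0 → hit
6 → miss, evict 2, frames (3 0 6)
0 → hit
3 → hit
2 → miss, evict 6, frames (0 3 2)
6 → miss, evict 0, frames (3 2 6)
2 → hit
3 → hit
6 → hit
3 → hit
5 → miss, evict 2, frames (6 3 5)
3 → hit
Page faults: 7.

7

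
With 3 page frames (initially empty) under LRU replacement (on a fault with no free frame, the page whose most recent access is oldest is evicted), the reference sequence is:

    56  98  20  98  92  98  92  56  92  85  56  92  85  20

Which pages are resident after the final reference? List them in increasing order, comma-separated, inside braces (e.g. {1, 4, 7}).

56 → miss, frames (56)
98 → miss, frames (56 98)
20 → miss, frames (56 98 20)
98 → hit
92 → miss, evict 56, frames (20 98 92)
98 → hit
92 → hit
56 → miss, evict 20, frames (98 92 56)
92 → hit
85 → miss, evict 98, frames (56 92 85)
56 → hit
92 → hit
85 → hit
20 → miss, evict 56, frames (92 85 20)

{20, 85, 92}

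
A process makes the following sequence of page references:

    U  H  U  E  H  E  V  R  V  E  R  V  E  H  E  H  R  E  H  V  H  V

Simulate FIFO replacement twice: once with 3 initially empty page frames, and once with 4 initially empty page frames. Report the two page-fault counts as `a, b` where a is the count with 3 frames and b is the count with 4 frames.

3 frames: F F . F . . F F . . . . . F F . . . . F . . → 8 faults.
4 frames: F F . F . . F F . . . . . . . . . . . . . . → 5 faults.
5 < 8: adding a frame reduced faults, as is typical.

8, 5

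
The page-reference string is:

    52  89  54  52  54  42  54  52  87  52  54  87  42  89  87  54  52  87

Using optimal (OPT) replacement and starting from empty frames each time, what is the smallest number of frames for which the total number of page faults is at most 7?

4

f=1: 18 faults
f=2: 11 faults
f=3: 8 faults
f=4: 6 faults
f=5: 5 faults
Smallest f with faults ≤ 7 is 4.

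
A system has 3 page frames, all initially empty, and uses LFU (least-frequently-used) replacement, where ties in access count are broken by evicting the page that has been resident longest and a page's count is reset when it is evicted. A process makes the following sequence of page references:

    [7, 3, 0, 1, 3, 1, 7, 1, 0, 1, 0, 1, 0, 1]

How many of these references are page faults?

6

7 -> miss, frames (7)
3 -> miss, frames (7 3)
0 -> miss, frames (7 3 0)
1 -> miss, evict 7, frames (3 0 1)
3 -> hit
1 -> hit
7 -> miss, evict 0, frames (3 1 7)
1 -> hit
0 -> miss, evict 7, frames (3 1 0)
1 -> hit
0 -> hit
1 -> hit
0 -> hit
1 -> hit
Page faults: 6.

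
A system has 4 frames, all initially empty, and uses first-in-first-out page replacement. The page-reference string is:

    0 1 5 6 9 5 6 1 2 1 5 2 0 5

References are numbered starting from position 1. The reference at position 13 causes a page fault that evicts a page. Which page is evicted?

pos 1: 0 -> miss, frames {0}
pos 2: 1 -> miss, frames {0,1}
pos 3: 5 -> miss, frames {0,1,5}
pos 4: 6 -> miss, frames {0,1,5,6}
pos 5: 9 -> miss, evict 0, frames {1,5,6,9}
pos 6: 5 -> hit
pos 7: 6 -> hit
pos 8: 1 -> hit
pos 9: 2 -> miss, evict 1, frames {5,6,9,2}
pos 10: 1 -> miss, evict 5, frames {6,9,2,1}
pos 11: 5 -> miss, evict 6, frames {9,2,1,5}
pos 12: 2 -> hit
pos 13: 0 -> miss, evict 9, frames {2,1,5,0}
At position 13, page 9 is evicted.

9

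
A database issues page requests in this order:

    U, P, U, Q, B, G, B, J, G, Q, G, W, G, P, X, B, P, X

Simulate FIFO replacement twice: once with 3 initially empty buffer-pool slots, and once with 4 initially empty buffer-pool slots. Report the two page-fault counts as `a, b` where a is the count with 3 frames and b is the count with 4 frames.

3 frames: F F . F F F . F . F . F F F F F . . → 12 faults.
4 frames: F F . F F F . F . . . F . F F F . . → 10 faults.
10 < 12: adding a frame reduced faults, as is typical.

12, 10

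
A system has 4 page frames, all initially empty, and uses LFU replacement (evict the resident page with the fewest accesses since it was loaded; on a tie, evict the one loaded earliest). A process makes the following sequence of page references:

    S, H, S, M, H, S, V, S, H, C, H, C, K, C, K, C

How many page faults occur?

S → fault, frames {S}
H → fault, frames {S,H}
S → hit
M → fault, frames {S,H,M}
H → hit
S → hit
V → fault, frames {S,H,M,V}
S → hit
H → hit
C → fault, evict M, frames {S,H,V,C}
H → hit
C → hit
K → fault, evict V, frames {S,H,C,K}
C → hit
K → hit
C → hit
Page faults: 6.

6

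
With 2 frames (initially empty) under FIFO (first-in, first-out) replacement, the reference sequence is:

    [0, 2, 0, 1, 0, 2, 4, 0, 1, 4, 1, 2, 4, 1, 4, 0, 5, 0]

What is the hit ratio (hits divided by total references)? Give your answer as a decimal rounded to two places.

0 → miss, frames {0}
2 → miss, frames {0,2}
0 → hit
1 → miss, evict 0, frames {2,1}
0 → miss, evict 2, frames {1,0}
2 → miss, evict 1, frames {0,2}
4 → miss, evict 0, frames {2,4}
0 → miss, evict 2, frames {4,0}
1 → miss, evict 4, frames {0,1}
4 → miss, evict 0, frames {1,4}
1 → hit
2 → miss, evict 1, frames {4,2}
4 → hit
1 → miss, evict 4, frames {2,1}
4 → miss, evict 2, frames {1,4}
0 → miss, evict 1, frames {4,0}
5 → miss, evict 4, frames {0,5}
0 → hit
Hits: 4 of 18 references → 4/18 = 0.2222.

0.22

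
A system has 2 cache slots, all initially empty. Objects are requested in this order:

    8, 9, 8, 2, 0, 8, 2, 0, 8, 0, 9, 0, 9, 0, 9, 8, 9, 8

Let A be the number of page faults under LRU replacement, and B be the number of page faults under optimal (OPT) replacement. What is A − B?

Under LRU: F F . F F F F F F . F . . . . F . . → 10 faults.
Under OPT: F F . F F . F . F . F . . . . F . . → 8 faults.
A − B = 10 − 8 = 2.

2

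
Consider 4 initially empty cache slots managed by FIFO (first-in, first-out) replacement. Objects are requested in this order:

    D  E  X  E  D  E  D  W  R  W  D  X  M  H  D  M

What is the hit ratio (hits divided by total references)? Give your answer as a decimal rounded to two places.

0.50

D → miss, frames {D}
E → miss, frames {D,E}
X → miss, frames {D,E,X}
E → hit
D → hit
E → hit
D → hit
W → miss, frames {D,E,X,W}
R → miss, evict D, frames {E,X,W,R}
W → hit
D → miss, evict E, frames {X,W,R,D}
X → hit
M → miss, evict X, frames {W,R,D,M}
H → miss, evict W, frames {R,D,M,H}
D → hit
M → hit
Hits: 8 of 16 references → 8/16 = 0.5000.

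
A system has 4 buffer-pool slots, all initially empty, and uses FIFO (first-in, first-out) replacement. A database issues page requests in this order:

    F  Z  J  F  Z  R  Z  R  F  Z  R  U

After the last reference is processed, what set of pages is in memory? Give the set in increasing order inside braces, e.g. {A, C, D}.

{J, R, U, Z}

F -> fault, frames (F)
Z -> fault, frames (F Z)
J -> fault, frames (F Z J)
F -> hit
Z -> hit
R -> fault, frames (F Z J R)
Z -> hit
R -> hit
F -> hit
Z -> hit
R -> hit
U -> fault, evict F, frames (Z J R U)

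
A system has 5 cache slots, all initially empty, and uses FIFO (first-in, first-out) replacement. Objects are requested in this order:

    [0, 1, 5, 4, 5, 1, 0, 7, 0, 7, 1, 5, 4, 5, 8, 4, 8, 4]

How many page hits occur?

0 → fault, frames {0}
1 → fault, frames {0,1}
5 → fault, frames {0,1,5}
4 → fault, frames {0,1,5,4}
5 → hit
1 → hit
0 → hit
7 → fault, frames {0,1,5,4,7}
0 → hit
7 → hit
1 → hit
5 → hit
4 → hit
5 → hit
8 → fault, evict 0, frames {1,5,4,7,8}
4 → hit
8 → hit
4 → hit
Hits: 12.

12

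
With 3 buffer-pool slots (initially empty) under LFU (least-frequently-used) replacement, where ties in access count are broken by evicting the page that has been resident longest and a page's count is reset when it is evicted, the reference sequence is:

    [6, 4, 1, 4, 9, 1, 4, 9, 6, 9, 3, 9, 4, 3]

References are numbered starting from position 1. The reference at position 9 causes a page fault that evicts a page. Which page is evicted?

pos 1: 6 -> fault, frames [6]
pos 2: 4 -> fault, frames [6, 4]
pos 3: 1 -> fault, frames [6, 4, 1]
pos 4: 4 -> hit
pos 5: 9 -> fault, evict 6, frames [4, 1, 9]
pos 6: 1 -> hit
pos 7: 4 -> hit
pos 8: 9 -> hit
pos 9: 6 -> fault, evict 1, frames [4, 9, 6]
At position 9, page 1 is evicted.

1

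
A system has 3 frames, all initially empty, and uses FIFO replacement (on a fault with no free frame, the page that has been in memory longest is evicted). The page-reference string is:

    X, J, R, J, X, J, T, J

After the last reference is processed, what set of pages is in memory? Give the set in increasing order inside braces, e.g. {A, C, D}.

{J, R, T}

X → fault, frames {X}
J → fault, frames {X,J}
R → fault, frames {X,J,R}
J → hit
X → hit
J → hit
T → fault, evict X, frames {J,R,T}
J → hit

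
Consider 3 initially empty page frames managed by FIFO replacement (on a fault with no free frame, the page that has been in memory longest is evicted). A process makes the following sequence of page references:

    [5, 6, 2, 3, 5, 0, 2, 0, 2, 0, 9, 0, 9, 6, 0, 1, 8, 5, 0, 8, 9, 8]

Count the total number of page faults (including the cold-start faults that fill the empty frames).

16

5 → fault, frames {5}
6 → fault, frames {5,6}
2 → fault, frames {5,6,2}
3 → fault, evict 5, frames {6,2,3}
5 → fault, evict 6, frames {2,3,5}
0 → fault, evict 2, frames {3,5,0}
2 → fault, evict 3, frames {5,0,2}
0 → hit
2 → hit
0 → hit
9 → fault, evict 5, frames {0,2,9}
0 → hit
9 → hit
6 → fault, evict 0, frames {2,9,6}
0 → fault, evict 2, frames {9,6,0}
1 → fault, evict 9, frames {6,0,1}
8 → fault, evict 6, frames {0,1,8}
5 → fault, evict 0, frames {1,8,5}
0 → fault, evict 1, frames {8,5,0}
8 → hit
9 → fault, evict 8, frames {5,0,9}
8 → fault, evict 5, frames {0,9,8}
Page faults: 16.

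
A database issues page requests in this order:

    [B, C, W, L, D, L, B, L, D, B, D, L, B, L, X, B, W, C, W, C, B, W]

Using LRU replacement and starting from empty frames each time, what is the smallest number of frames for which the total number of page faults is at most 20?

f=1: 22 faults
f=2: 16 faults
f=3: 9 faults
f=4: 9 faults
f=5: 7 faults
f=6: 6 faults
Smallest f with faults ≤ 20 is 2.

2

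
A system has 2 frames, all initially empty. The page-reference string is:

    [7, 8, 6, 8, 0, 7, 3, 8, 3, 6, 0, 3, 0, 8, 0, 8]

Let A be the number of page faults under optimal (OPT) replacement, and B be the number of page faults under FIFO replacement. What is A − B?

-3

Under OPT: F F F . F F F . . F F . . F . . → 9 faults.
Under FIFO: F F F . F F F F . F F F . F F . → 12 faults.
A − B = 9 − 12 = -3.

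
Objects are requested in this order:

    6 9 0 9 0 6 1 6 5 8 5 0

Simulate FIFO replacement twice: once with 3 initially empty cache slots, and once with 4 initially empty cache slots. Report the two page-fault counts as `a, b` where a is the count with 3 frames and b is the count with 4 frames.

3 frames: F F F . . . F F F F . F → 8 faults.
4 frames: F F F . . . F . F F . . → 6 faults.
6 < 8: adding a frame reduced faults, as is typical.

8, 6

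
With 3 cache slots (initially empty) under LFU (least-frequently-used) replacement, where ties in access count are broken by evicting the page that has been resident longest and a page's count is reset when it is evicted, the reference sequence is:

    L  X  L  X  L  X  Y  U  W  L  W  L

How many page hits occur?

7

L: fault, frames {L}
X: fault, frames {L,X}
L: hit
X: hit
L: hit
X: hit
Y: fault, frames {L,X,Y}
U: fault, evict Y, frames {L,X,U}
W: fault, evict U, frames {L,X,W}
L: hit
W: hit
L: hit
Hits: 7.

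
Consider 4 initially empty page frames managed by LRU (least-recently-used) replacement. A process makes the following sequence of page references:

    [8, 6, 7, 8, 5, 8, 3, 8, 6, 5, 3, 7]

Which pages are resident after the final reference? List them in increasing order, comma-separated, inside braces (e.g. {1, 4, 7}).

{3, 5, 6, 7}

8: miss, frames [8]
6: miss, frames [8, 6]
7: miss, frames [8, 6, 7]
8: hit
5: miss, frames [6, 7, 8, 5]
8: hit
3: miss, evict 6, frames [7, 5, 8, 3]
8: hit
6: miss, evict 7, frames [5, 3, 8, 6]
5: hit
3: hit
7: miss, evict 8, frames [6, 5, 3, 7]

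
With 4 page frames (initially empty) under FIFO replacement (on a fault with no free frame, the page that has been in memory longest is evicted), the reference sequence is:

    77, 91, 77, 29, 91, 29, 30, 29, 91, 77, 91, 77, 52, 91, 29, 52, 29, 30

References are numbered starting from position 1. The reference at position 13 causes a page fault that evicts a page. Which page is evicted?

pos 1: 77: miss, frames [77]
pos 2: 91: miss, frames [77, 91]
pos 3: 77: hit
pos 4: 29: miss, frames [77, 91, 29]
pos 5: 91: hit
pos 6: 29: hit
pos 7: 30: miss, frames [77, 91, 29, 30]
pos 8: 29: hit
pos 9: 91: hit
pos 10: 77: hit
pos 11: 91: hit
pos 12: 77: hit
pos 13: 52: miss, evict 77, frames [91, 29, 30, 52]
At position 13, page 77 is evicted.

77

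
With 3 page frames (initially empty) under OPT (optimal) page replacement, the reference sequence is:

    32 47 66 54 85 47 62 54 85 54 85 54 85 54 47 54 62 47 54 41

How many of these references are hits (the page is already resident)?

32 -> miss, frames {32}
47 -> miss, frames {32,47}
66 -> miss, frames {32,47,66}
54 -> miss, evict 66, frames {32,47,54}
85 -> miss, evict 32, frames {47,54,85}
47 -> hit
62 -> miss, evict 47, frames {54,85,62}
54 -> hit
85 -> hit
54 -> hit
85 -> hit
54 -> hit
85 -> hit
54 -> hit
47 -> miss, evict 85, frames {54,62,47}
54 -> hit
62 -> hit
47 -> hit
54 -> hit
41 -> miss, evict 47, frames {54,62,41}
Hits: 12.

12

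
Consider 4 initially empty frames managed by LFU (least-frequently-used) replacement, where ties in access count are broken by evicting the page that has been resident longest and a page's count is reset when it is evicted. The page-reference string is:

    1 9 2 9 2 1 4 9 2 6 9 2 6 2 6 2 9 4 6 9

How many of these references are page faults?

6

1 → fault, frames {1}
9 → fault, frames {1,9}
2 → fault, frames {1,9,2}
9 → hit
2 → hit
1 → hit
4 → fault, frames {1,9,2,4}
9 → hit
2 → hit
6 → fault, evict 4, frames {1,9,2,6}
9 → hit
2 → hit
6 → hit
2 → hit
6 → hit
2 → hit
9 → hit
4 → fault, evict 1, frames {9,2,6,4}
6 → hit
9 → hit
Page faults: 6.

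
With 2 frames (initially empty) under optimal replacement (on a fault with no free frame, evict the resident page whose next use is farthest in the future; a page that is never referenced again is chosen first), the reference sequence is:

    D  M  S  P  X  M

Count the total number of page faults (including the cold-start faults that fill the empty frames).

D → fault, frames [D]
M → fault, frames [D, M]
S → fault, evict D, frames [M, S]
P → fault, evict S, frames [M, P]
X → fault, evict P, frames [M, X]
M → hit
Page faults: 5.

5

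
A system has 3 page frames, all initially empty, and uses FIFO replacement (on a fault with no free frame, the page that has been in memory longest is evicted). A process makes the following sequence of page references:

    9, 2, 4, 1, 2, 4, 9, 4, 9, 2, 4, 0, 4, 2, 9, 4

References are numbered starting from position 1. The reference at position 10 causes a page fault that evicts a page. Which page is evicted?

pos 1: 9: fault, frames (9)
pos 2: 2: fault, frames (9 2)
pos 3: 4: fault, frames (9 2 4)
pos 4: 1: fault, evict 9, frames (2 4 1)
pos 5: 2: hit
pos 6: 4: hit
pos 7: 9: fault, evict 2, frames (4 1 9)
pos 8: 4: hit
pos 9: 9: hit
pos 10: 2: fault, evict 4, frames (1 9 2)
At position 10, page 4 is evicted.

4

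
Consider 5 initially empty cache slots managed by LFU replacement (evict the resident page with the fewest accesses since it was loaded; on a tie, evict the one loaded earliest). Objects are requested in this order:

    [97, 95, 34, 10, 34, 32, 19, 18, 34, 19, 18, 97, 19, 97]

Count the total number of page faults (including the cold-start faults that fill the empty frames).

8

97 -> miss, frames {97}
95 -> miss, frames {97,95}
34 -> miss, frames {97,95,34}
10 -> miss, frames {97,95,34,10}
34 -> hit
32 -> miss, frames {97,95,34,10,32}
19 -> miss, evict 97, frames {95,34,10,32,19}
18 -> miss, evict 95, frames {34,10,32,19,18}
34 -> hit
19 -> hit
18 -> hit
97 -> miss, evict 10, frames {34,32,19,18,97}
19 -> hit
97 -> hit
Page faults: 8.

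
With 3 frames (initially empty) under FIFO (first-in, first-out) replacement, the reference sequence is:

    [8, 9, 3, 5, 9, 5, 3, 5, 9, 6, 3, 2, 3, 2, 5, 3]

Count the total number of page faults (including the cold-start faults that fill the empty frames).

8 -> miss, frames {8}
9 -> miss, frames {8,9}
3 -> miss, frames {8,9,3}
5 -> miss, evict 8, frames {9,3,5}
9 -> hit
5 -> hit
3 -> hit
5 -> hit
9 -> hit
6 -> miss, evict 9, frames {3,5,6}
3 -> hit
2 -> miss, evict 3, frames {5,6,2}
3 -> miss, evict 5, frames {6,2,3}
2 -> hit
5 -> miss, evict 6, frames {2,3,5}
3 -> hit
Page faults: 8.

8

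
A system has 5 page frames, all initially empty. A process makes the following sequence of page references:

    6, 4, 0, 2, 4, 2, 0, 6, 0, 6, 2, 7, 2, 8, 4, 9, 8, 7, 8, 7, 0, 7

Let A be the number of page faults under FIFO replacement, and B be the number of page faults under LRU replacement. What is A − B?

Under FIFO: F F F F . . . . . . . F . F . F . . . . . . → 7 faults.
Under LRU: F F F F . . . . . . . F . F F F . . . . F . → 9 faults.
A − B = 7 − 9 = -2.

-2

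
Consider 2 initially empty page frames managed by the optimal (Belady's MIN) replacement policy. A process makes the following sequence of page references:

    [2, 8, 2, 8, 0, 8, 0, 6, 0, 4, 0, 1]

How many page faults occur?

2 -> fault, frames (2)
8 -> fault, frames (2 8)
2 -> hit
8 -> hit
0 -> fault, evict 2, frames (8 0)
8 -> hit
0 -> hit
6 -> fault, evict 8, frames (0 6)
0 -> hit
4 -> fault, evict 6, frames (0 4)
0 -> hit
1 -> fault, evict 4, frames (0 1)
Page faults: 6.

6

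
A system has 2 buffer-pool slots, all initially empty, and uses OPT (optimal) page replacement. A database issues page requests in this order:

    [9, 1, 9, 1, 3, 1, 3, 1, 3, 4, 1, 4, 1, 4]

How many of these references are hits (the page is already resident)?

9 -> miss, frames (9)
1 -> miss, frames (9 1)
9 -> hit
1 -> hit
3 -> miss, evict 9, frames (1 3)
1 -> hit
3 -> hit
1 -> hit
3 -> hit
4 -> miss, evict 3, frames (1 4)
1 -> hit
4 -> hit
1 -> hit
4 -> hit
Hits: 10.

10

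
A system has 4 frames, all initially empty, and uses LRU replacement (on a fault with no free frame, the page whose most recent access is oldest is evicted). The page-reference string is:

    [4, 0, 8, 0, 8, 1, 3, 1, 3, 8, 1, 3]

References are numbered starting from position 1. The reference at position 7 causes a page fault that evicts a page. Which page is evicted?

4

pos 1: 4: miss, frames {4}
pos 2: 0: miss, frames {4,0}
pos 3: 8: miss, frames {4,0,8}
pos 4: 0: hit
pos 5: 8: hit
pos 6: 1: miss, frames {4,0,8,1}
pos 7: 3: miss, evict 4, frames {0,8,1,3}
At position 7, page 4 is evicted.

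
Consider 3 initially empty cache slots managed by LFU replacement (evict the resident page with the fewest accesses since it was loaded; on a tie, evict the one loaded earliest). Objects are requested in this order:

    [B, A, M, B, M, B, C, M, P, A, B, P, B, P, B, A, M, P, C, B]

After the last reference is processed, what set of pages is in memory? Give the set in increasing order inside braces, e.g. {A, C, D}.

B: fault, frames [B]
A: fault, frames [B, A]
M: fault, frames [B, A, M]
B: hit
M: hit
B: hit
C: fault, evict A, frames [B, M, C]
M: hit
P: fault, evict C, frames [B, M, P]
A: fault, evict P, frames [B, M, A]
B: hit
P: fault, evict A, frames [B, M, P]
B: hit
P: hit
B: hit
A: fault, evict P, frames [B, M, A]
M: hit
P: fault, evict A, frames [B, M, P]
C: fault, evict P, frames [B, M, C]
B: hit

{B, C, M}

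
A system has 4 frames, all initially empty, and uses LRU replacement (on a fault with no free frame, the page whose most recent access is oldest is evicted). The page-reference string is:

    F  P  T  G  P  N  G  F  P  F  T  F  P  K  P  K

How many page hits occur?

F: fault, frames (F)
P: fault, frames (F P)
T: fault, frames (F P T)
G: fault, frames (F P T G)
P: hit
N: fault, evict F, frames (T G P N)
G: hit
F: fault, evict T, frames (P N G F)
P: hit
F: hit
T: fault, evict N, frames (G P F T)
F: hit
P: hit
K: fault, evict G, frames (T F P K)
P: hit
K: hit
Hits: 8.

8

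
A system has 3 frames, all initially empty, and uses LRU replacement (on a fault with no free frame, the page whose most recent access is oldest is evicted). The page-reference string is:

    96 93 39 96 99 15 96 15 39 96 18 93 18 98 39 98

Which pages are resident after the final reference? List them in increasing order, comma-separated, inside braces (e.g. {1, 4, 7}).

96 → fault, frames (96)
93 → fault, frames (96 93)
39 → fault, frames (96 93 39)
96 → hit
99 → fault, evict 93, frames (39 96 99)
15 → fault, evict 39, frames (96 99 15)
96 → hit
15 → hit
39 → fault, evict 99, frames (96 15 39)
96 → hit
18 → fault, evict 15, frames (39 96 18)
93 → fault, evict 39, frames (96 18 93)
18 → hit
98 → fault, evict 96, frames (93 18 98)
39 → fault, evict 93, frames (18 98 39)
98 → hit

{18, 39, 98}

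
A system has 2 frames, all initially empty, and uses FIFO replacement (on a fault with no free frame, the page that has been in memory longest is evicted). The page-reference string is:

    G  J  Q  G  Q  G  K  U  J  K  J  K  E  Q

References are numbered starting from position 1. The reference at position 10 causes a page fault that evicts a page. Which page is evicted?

U

pos 1: G: miss, frames {G}
pos 2: J: miss, frames {G,J}
pos 3: Q: miss, evict G, frames {J,Q}
pos 4: G: miss, evict J, frames {Q,G}
pos 5: Q: hit
pos 6: G: hit
pos 7: K: miss, evict Q, frames {G,K}
pos 8: U: miss, evict G, frames {K,U}
pos 9: J: miss, evict K, frames {U,J}
pos 10: K: miss, evict U, frames {J,K}
At position 10, page U is evicted.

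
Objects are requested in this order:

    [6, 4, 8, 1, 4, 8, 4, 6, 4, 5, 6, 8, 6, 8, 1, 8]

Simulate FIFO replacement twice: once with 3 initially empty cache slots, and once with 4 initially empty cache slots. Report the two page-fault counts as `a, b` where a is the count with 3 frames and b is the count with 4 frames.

3 frames: F F F F . . . F F F . F F . F . → 10 faults.
4 frames: F F F F . . . . . F F . . . . . → 6 faults.
6 < 10: adding a frame reduced faults, as is typical.

10, 6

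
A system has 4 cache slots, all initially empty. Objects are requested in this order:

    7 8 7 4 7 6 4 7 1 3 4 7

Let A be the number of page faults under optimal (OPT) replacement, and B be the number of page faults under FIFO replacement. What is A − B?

Under OPT: F F . F . F . . F F . . → 6 faults.
Under FIFO: F F . F . F . . F F . F → 7 faults.
A − B = 6 − 7 = -1.

-1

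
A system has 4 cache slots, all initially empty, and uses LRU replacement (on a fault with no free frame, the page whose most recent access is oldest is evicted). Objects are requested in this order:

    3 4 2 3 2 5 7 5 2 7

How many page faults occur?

3 -> miss, frames (3)
4 -> miss, frames (3 4)
2 -> miss, frames (3 4 2)
3 -> hit
2 -> hit
5 -> miss, frames (4 3 2 5)
7 -> miss, evict 4, frames (3 2 5 7)
5 -> hit
2 -> hit
7 -> hit
Page faults: 5.

5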